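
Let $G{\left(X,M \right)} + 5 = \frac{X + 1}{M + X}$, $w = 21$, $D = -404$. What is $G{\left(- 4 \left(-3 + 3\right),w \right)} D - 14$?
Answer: $\frac{41722}{21} \approx 1986.8$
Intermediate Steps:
$G{\left(X,M \right)} = -5 + \frac{1 + X}{M + X}$ ($G{\left(X,M \right)} = -5 + \frac{X + 1}{M + X} = -5 + \frac{1 + X}{M + X}$)
$G{\left(- 4 \left(-3 + 3\right),w \right)} D - 14 = \frac{1 - 105 - 4 \left(- 4 \left(-3 + 3\right)\right)}{21 - 4 \left(-3 + 3\right)} \left(-404\right) - 14 = \frac{1 - 105 - 4 \left(\left(-4\right) 0\right)}{21 - 0} \left(-404\right) - 14 = \frac{1 - 105 - 0}{21 + 0} \left(-404\right) - 14 = \frac{1 - 105 + 0}{21} \left(-404\right) - 14 = \frac{1}{21} \left(-104\right) \left(-404\right) - 14 = \left(- \frac{104}{21}\right) \left(-404\right) - 14 = \frac{42016}{21} - 14 = \frac{41722}{21}$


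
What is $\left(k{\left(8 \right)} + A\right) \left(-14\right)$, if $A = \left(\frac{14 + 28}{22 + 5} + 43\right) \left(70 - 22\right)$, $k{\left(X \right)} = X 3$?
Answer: $- \frac{90832}{3} \approx -30277.0$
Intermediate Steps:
$k{\left(X \right)} = 3 X$
$A = \frac{6416}{3}$ ($A = \left(\frac{42}{27} + 43\right) 48 = \left(42 \cdot \frac{1}{27} + 43\right) 48 = \left(\frac{14}{9} + 43\right) 48 = \frac{401}{9} \cdot 48 = \frac{6416}{3} \approx 2138.7$)
$\left(k{\left(8 \right)} + A\right) \left(-14\right) = \left(3 \cdot 8 + \frac{6416}{3}\right) \left(-14\right) = \left(24 + \frac{6416}{3}\right) \left(-14\right) = \frac{6488}{3} \left(-14\right) = - \frac{90832}{3}$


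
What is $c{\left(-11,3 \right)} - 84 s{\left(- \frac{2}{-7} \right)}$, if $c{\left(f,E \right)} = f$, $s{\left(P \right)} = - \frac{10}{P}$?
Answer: $2929$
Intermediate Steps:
$c{\left(-11,3 \right)} - 84 s{\left(- \frac{2}{-7} \right)} = -11 - 84 \left(- \frac{10}{\left(-2\right) \frac{1}{-7}}\right) = -11 - 84 \left(- \frac{10}{\left(-2\right) \left(- \frac{1}{7}\right)}\right) = -11 - 84 \left(- \frac{10}{\frac{2}{7}}\right) = -11 - 84 \left(\left(-10\right) \frac{7}{2}\right) = -11 - -2940 = -11 + 2940 = 2929$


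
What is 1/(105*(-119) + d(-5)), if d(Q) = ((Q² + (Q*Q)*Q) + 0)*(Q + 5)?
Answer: -1/12495 ≈ -8.0032e-5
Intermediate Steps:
d(Q) = (5 + Q)*(Q² + Q³) (d(Q) = ((Q² + Q²*Q) + 0)*(5 + Q) = ((Q² + Q³) + 0)*(5 + Q) = (Q² + Q³)*(5 + Q) = (5 + Q)*(Q² + Q³))
1/(105*(-119) + d(-5)) = 1/(105*(-119) + (-5)²*(5 + (-5)² + 6*(-5))) = 1/(-12495 + 25*(5 + 25 - 30)) = 1/(-12495 + 25*0) = 1/(-12495 + 0) = 1/(-12495) = -1/12495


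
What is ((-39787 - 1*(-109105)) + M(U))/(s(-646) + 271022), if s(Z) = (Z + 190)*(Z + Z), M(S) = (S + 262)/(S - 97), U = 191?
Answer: 6516345/80856356 ≈ 0.080592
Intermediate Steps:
M(S) = (262 + S)/(-97 + S)
s(Z) = 2*Z*(190 + Z) (s(Z) = (190 + Z)*(2*Z) = 2*Z*(190 + Z))
((-39787 - 1*(-109105)) + M(U))/(s(-646) + 271022) = ((-39787 - 1*(-109105)) + (262 + 191)/(-97 + 191))/(2*(-646)*(190 - 646) + 271022) = ((-39787 + 109105) + 453/94)/(2*(-646)*(-456) + 271022) = (69318 + (1/94)*453)/(589152 + 271022) = (69318 + 453/94)/860174 = (6516345/94)*(1/860174) = 6516345/80856356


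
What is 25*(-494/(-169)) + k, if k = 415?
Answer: 6345/13 ≈ 488.08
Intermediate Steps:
25*(-494/(-169)) + k = 25*(-494/(-169)) + 415 = 25*(-494*(-1/169)) + 415 = 25*(38/13) + 415 = 950/13 + 415 = 6345/13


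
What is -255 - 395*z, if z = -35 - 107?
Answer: 55835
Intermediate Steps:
z = -142
-255 - 395*z = -255 - 395*(-142) = -255 + 56090 = 55835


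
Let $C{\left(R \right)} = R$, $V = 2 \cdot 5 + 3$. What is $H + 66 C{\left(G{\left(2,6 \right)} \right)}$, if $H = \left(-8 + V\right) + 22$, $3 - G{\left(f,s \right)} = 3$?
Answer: $27$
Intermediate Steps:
$V = 13$ ($V = 10 + 3 = 13$)
$G{\left(f,s \right)} = 0$ ($G{\left(f,s \right)} = 3 - 3 = 0$)
$H = 27$ ($H = \left(-8 + 13\right) + 22 = 5 + 22 = 27$)
$H + 66 C{\left(G{\left(2,6 \right)} \right)} = 27 + 66 \cdot 0 = 27 + 0 = 27$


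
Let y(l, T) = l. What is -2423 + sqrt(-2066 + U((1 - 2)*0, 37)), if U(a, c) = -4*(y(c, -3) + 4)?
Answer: -2423 + I*sqrt(2230) ≈ -2423.0 + 47.223*I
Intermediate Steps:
U(a, c) = -16 - 4*c (U(a, c) = -4*(c + 4) = -4*(4 + c) = -16 - 4*c)
-2423 + sqrt(-2066 + U((1 - 2)*0, 37)) = -2423 + sqrt(-2066 + (-16 - 4*37)) = -2423 + sqrt(-2066 + (-16 - 148)) = -2423 + sqrt(-2066 - 164) = -2423 + sqrt(-2230) = -2423 + I*sqrt(2230)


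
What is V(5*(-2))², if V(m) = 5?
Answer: 25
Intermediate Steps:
V(5*(-2))² = 5² = 25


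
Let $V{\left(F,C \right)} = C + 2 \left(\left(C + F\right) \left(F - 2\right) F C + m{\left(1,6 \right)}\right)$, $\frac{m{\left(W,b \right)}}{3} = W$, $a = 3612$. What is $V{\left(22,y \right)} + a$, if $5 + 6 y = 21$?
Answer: $\frac{553546}{9} \approx 61505.0$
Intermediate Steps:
$y = \frac{8}{3}$ ($y = - \frac{5}{6} + \frac{1}{6} \cdot 21 = - \frac{5}{6} + \frac{7}{2} = \frac{8}{3} \approx 2.6667$)
$m{\left(W,b \right)} = 3 W$
$V{\left(F,C \right)} = 6 + C + 2 C F \left(-2 + F\right) \left(C + F\right)$ ($V{\left(F,C \right)} = C + 2 \left(\left(C + F\right) \left(F - 2\right) F C + 3 \cdot 1\right) = C + 2 \left(\left(C + F\right) \left(-2 + F\right) F C + 3\right) = C + 2 \left(\left(-2 + F\right) \left(C + F\right) F C + 3\right) = C + 2 \left(F \left(-2 + F\right) \left(C + F\right) C + 3\right) = C + 2 \left(C F \left(-2 + F\right) \left(C + F\right) + 3\right) = C + 2 \left(3 + C F \left(-2 + F\right) \left(C + F\right)\right) = C + \left(6 + 2 C F \left(-2 + F\right) \left(C + F\right)\right) = 6 + C + 2 C F \left(-2 + F\right) \left(C + F\right)$)
$V{\left(22,y \right)} + a = \left(6 + \frac{8}{3} - \frac{32 \cdot 22^{2}}{3} - 88 \left(\frac{8}{3}\right)^{2} + 2 \cdot \frac{8}{3} \cdot 22^{3} + 2 \left(\frac{8}{3}\right)^{2} \cdot 22^{2}\right) + 3612 = \left(6 + \frac{8}{3} - \frac{32}{3} \cdot 484 - 88 \cdot \frac{64}{9} + 2 \cdot \frac{8}{3} \cdot 10648 + 2 \cdot \frac{64}{9} \cdot 484\right) + 3612 = \left(6 + \frac{8}{3} - \frac{15488}{3} - \frac{5632}{9} + \frac{170368}{3} + \frac{61952}{9}\right) + 3612 = \frac{521038}{9} + 3612 = \frac{553546}{9}$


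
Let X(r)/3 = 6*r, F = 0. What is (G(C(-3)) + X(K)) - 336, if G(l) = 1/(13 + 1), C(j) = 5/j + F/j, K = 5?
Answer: -3443/14 ≈ -245.93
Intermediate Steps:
C(j) = 5/j (C(j) = 5/j + 0/j = 5/j + 0 = 5/j)
G(l) = 1/14
X(r) = 18*r (X(r) = 3*(6*r) = 18*r)
(G(C(-3)) + X(K)) - 336 = (1/14 + 18*5) - 336 = (1/14 + 90) - 336 = 1261/14 - 336 = -3443/14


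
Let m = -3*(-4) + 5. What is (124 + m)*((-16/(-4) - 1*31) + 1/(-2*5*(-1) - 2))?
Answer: -30315/8 ≈ -3789.4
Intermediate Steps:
m = 17 (m = 12 + 5 = 17)
(124 + m)*((-16/(-4) - 1*31) + 1/(-2*5*(-1) - 2)) = (124 + 17)*((-16/(-4) - 1*31) + 1/(-2*5*(-1) - 2)) = 141*((-16*(-1/4) - 31) + 1/(-10*(-1) - 2)) = 141*((4 - 31) + 1/(10 - 2)) = 141*(-27 + 1/8) = 141*(-215/8) = -30315/8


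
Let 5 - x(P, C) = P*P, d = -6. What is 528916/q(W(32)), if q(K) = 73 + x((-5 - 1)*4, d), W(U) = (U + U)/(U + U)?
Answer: -264458/249 ≈ -1062.1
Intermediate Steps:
W(U) = 1 (W(U) = (2*U)/((2*U)) = (2*U)*(1/(2*U)) = 1)
x(P, C) = 5 - P**2 (x(P, C) = 5 - P*P = 5 - P**2)
q(K) = -498 (q(K) = 73 + (5 - ((-5 - 1)*4)**2) = 73 + (5 - (-6*4)**2) = 73 + (5 - 1*(-24)**2) = 73 + (5 - 1*576) = 73 + (5 - 576) = 73 - 571 = -498)
528916/q(W(32)) = 528916/(-498) = 528916*(-1/498) = -264458/249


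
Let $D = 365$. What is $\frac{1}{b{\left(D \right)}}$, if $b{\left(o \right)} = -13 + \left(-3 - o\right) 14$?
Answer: $- \frac{1}{5165} \approx -0.00019361$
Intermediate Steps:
$b{\left(o \right)} = -55 - 14 o$ ($b{\left(o \right)} = -13 - \left(42 + 14 o\right) = -55 - 14 o$)
$\frac{1}{b{\left(D \right)}} = \frac{1}{-55 - 5110} = \frac{1}{-5165} = - \frac{1}{5165}$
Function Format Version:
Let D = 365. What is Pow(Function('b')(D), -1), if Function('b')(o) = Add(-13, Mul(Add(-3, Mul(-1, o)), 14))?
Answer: Rational(-1, 5165) ≈ -0.00019361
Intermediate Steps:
Function('b')(o) = Add(-55, Mul(-14, o)) (Function('b')(o) = Add(-13, Add(-42, Mul(-14, o))) = Add(-55, Mul(-14, o)))
Pow(Function('b')(D), -1) = Pow(Add(-55, Mul(-14, 365)), -1) = Pow(Add(-55, -5110), -1) = Pow(-5165, -1) = Rational(-1, 5165)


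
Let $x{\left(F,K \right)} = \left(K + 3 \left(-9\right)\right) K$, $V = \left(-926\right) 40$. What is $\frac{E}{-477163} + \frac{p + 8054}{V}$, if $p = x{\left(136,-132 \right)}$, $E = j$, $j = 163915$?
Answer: $- \frac{9964589723}{8837058760} \approx -1.1276$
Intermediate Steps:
$E = 163915$
$V = -37040$
$x{\left(F,K \right)} = K \left(-27 + K\right)$ ($x{\left(F,K \right)} = \left(K - 27\right) K = \left(-27 + K\right) K = K \left(-27 + K\right)$)
$p = 20988$ ($p = - 132 \left(-27 - 132\right) = \left(-132\right) \left(-159\right) = 20988$)
$\frac{E}{-477163} + \frac{p + 8054}{V} = \frac{163915}{-477163} + \frac{20988 + 8054}{-37040} = 163915 \left(- \frac{1}{477163}\right) + 29042 \left(- \frac{1}{37040}\right) = - \frac{163915}{477163} - \frac{14521}{18520} = - \frac{9964589723}{8837058760}$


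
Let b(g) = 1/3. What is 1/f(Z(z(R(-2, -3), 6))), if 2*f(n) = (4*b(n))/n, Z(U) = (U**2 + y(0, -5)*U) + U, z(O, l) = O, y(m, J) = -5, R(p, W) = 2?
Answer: -6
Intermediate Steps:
b(g) = 1/3
Z(U) = U**2 - 4*U (Z(U) = (U**2 - 5*U) + U = U**2 - 4*U)
f(n) = 2/(3*n) (f(n) = ((4*(1/3))/n)/2 = (4/(3*n))/2 = 2/(3*n))
1/f(Z(z(R(-2, -3), 6))) = 1/(2/(3*((2*(-4 + 2))))) = 1/(2/(3*((2*(-2))))) = 1/((2/3)/(-4)) = 1/((2/3)*(-1/4)) = 1/(-1/6) = -6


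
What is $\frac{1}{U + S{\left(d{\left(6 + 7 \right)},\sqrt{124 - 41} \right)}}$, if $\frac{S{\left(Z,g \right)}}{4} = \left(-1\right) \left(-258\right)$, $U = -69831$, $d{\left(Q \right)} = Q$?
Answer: $- \frac{1}{68799} \approx -1.4535 \cdot 10^{-5}$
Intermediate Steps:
$S{\left(Z,g \right)} = 1032$ ($S{\left(Z,g \right)} = 4 \left(\left(-1\right) \left(-258\right)\right) = 4 \cdot 258 = 1032$)
$\frac{1}{U + S{\left(d{\left(6 + 7 \right)},\sqrt{124 - 41} \right)}} = \frac{1}{-69831 + 1032} = \frac{1}{-68799} = - \frac{1}{68799}$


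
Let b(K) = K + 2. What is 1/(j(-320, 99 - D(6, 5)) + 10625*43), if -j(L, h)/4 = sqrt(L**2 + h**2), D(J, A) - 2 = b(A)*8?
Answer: 456875/208733100329 + 4*sqrt(104081)/208733100329 ≈ 2.1950e-6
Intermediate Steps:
b(K) = 2 + K
D(J, A) = 18 + 8*A (D(J, A) = 2 + (2 + A)*8 = 2 + (16 + 8*A) = 18 + 8*A)
j(L, h) = -4*sqrt(L**2 + h**2)
1/(j(-320, 99 - D(6, 5)) + 10625*43) = 1/(-4*sqrt((-320)**2 + (99 - (18 + 8*5))**2) + 10625*43) = 1/(-4*sqrt(102400 + (99 - (18 + 40))**2) + 456875) = 1/(-4*sqrt(102400 + (99 - 1*58)**2) + 456875) = 1/(-4*sqrt(102400 + (99 - 58)**2) + 456875) = 1/(-4*sqrt(102400 + 41**2) + 456875) = 1/(-4*sqrt(102400 + 1681) + 456875) = 1/(-4*sqrt(104081) + 456875) = 1/(456875 - 4*sqrt(104081))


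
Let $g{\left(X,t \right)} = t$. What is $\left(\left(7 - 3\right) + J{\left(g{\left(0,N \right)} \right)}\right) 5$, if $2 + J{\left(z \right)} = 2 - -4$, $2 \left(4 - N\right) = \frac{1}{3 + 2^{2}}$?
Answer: $40$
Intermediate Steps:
$N = \frac{55}{14}$ ($N = 4 - \frac{1}{2 \left(3 + 2^{2}\right)} = 4 - \frac{1}{2 \left(3 + 4\right)} = 4 - \frac{1}{2 \cdot 7} = 4 - \frac{1}{14} = \frac{55}{14} \approx 3.9286$)
$J{\left(z \right)} = 4$ ($J{\left(z \right)} = -2 + \left(2 - -4\right) = -2 + \left(2 + 4\right) = -2 + 6 = 4$)
$\left(\left(7 - 3\right) + J{\left(g{\left(0,N \right)} \right)}\right) 5 = \left(\left(7 - 3\right) + 4\right) 5 = \left(4 + 4\right) 5 = 8 \cdot 5 = 40$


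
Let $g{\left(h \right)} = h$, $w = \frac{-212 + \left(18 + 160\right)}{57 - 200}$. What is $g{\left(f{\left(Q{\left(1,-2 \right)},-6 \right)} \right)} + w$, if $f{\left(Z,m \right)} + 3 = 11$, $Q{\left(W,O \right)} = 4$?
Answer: $\frac{1178}{143} \approx 8.2378$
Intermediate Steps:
$f{\left(Z,m \right)} = 8$ ($f{\left(Z,m \right)} = -3 + 11 = 8$)
$w = \frac{34}{143}$ ($w = \frac{-212 + 178}{57 - 200} = - \frac{34}{-143} = \left(-34\right) \left(- \frac{1}{143}\right) = \frac{34}{143} \approx 0.23776$)
$g{\left(f{\left(Q{\left(1,-2 \right)},-6 \right)} \right)} + w = 8 + \frac{34}{143} = \frac{1178}{143}$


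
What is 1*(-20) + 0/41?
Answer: -20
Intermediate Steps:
1*(-20) + 0/41 = -20 + 0*(1/41) = -20 + 0 = -20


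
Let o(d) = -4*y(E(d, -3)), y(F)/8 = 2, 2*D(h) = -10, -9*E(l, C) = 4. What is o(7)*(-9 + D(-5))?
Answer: 896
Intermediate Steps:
E(l, C) = -4/9 (E(l, C) = -⅑*4 = -4/9)
D(h) = -5 (D(h) = (½)*(-10) = -5)
y(F) = 16 (y(F) = 8*2 = 16)
o(d) = -64 (o(d) = -4*16 = -64)
o(7)*(-9 + D(-5)) = -64*(-9 - 5) = -64*(-14) = 896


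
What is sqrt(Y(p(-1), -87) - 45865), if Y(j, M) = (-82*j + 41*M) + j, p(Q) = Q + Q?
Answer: I*sqrt(49270) ≈ 221.97*I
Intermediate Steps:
p(Q) = 2*Q
Y(j, M) = -81*j + 41*M
sqrt(Y(p(-1), -87) - 45865) = sqrt((-162*(-1) + 41*(-87)) - 45865) = sqrt((-81*(-2) - 3567) - 45865) = sqrt((162 - 3567) - 45865) = sqrt(-3405 - 45865) = sqrt(-49270) = I*sqrt(49270)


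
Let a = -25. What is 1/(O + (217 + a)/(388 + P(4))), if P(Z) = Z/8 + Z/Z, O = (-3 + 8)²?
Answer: 779/19859 ≈ 0.039227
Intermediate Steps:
O = 25 (O = 5² = 25)
P(Z) = 1 + Z/8 (P(Z) = Z*(⅛) + 1 = Z/8 + 1 = 1 + Z/8)
1/(O + (217 + a)/(388 + P(4))) = 1/(25 + (217 - 25)/(388 + (1 + (⅛)*4))) = 1/(25 + 192/(388 + (1 + ½))) = 1/(25 + 192/(388 + 3/2)) = 1/(25 + 192/(779/2)) = 1/(25 + 192*(2/779)) = 1/(25 + 384/779) = 1/(19859/779) = 779/19859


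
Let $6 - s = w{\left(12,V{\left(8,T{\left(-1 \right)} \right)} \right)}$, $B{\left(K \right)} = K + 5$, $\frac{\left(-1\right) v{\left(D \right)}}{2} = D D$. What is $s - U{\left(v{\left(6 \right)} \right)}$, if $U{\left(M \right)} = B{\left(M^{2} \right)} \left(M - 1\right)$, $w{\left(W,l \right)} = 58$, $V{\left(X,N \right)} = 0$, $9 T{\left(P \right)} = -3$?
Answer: $378745$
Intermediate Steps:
$T{\left(P \right)} = - \frac{1}{3}$ ($T{\left(P \right)} = \frac{1}{9} \left(-3\right) = - \frac{1}{3}$)
$v{\left(D \right)} = - 2 D^{2}$ ($v{\left(D \right)} = - 2 D D = - 2 D^{2}$)
$B{\left(K \right)} = 5 + K$
$s = -52$ ($s = 6 - 58 = -52$)
$U{\left(M \right)} = \left(-1 + M\right) \left(5 + M^{2}\right)$ ($U{\left(M \right)} = \left(5 + M^{2}\right) \left(M - 1\right) = \left(5 + M^{2}\right) \left(-1 + M\right) = \left(-1 + M\right) \left(5 + M^{2}\right)$)
$s - U{\left(v{\left(6 \right)} \right)} = -52 - \left(-1 - 2 \cdot 6^{2}\right) \left(5 + \left(- 2 \cdot 6^{2}\right)^{2}\right) = -52 - \left(-1 - 72\right) \left(5 + \left(\left(-2\right) 36\right)^{2}\right) = -52 - \left(-1 - 72\right) \left(5 + \left(-72\right)^{2}\right) = -52 - - 73 \left(5 + 5184\right) = -52 - \left(-73\right) 5189 = -52 - -378797 = -52 + 378797 = 378745$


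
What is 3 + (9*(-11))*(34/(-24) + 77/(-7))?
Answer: 4929/4 ≈ 1232.3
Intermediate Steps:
3 + (9*(-11))*(34/(-24) + 77/(-7)) = 3 - 99*(34*(-1/24) + 77*(-⅐)) = 3 - 99*(-17/12 - 11) = 3 - 99*(-149/12) = 3 + 4917/4 = 4929/4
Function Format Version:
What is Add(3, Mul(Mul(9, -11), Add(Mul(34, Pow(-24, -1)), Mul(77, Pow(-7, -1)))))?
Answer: Rational(4929, 4) ≈ 1232.3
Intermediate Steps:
Add(3, Mul(Mul(9, -11), Add(Mul(34, Pow(-24, -1)), Mul(77, Pow(-7, -1))))) = Add(3, Mul(-99, Add(Mul(34, Rational(-1, 24)), Mul(77, Rational(-1, 7))))) = Add(3, Mul(-99, Add(Rational(-17, 12), -11))) = Add(3, Mul(-99, Rational(-149, 12))) = Add(3, Rational(4917, 4)) = Rational(4929, 4)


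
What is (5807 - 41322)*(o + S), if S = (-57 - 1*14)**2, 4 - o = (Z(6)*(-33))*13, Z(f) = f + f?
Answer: -362004395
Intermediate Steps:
Z(f) = 2*f
o = 5152 (o = 4 - (2*6)*(-33)*13 = 4 - 12*(-33)*13 = 4 - (-396)*13 = 4 - 1*(-5148) = 4 + 5148 = 5152)
S = 5041 (S = (-57 - 14)**2 = (-71)**2 = 5041)
(5807 - 41322)*(o + S) = (5807 - 41322)*(5152 + 5041) = -35515*10193 = -362004395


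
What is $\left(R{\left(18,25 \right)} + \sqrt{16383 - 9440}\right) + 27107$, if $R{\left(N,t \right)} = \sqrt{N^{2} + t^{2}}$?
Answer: $27107 + \sqrt{949} + \sqrt{6943} \approx 27221.0$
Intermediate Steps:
$\left(R{\left(18,25 \right)} + \sqrt{16383 - 9440}\right) + 27107 = \left(\sqrt{18^{2} + 25^{2}} + \sqrt{16383 - 9440}\right) + 27107 = \left(\sqrt{324 + 625} + \sqrt{6943}\right) + 27107 = \left(\sqrt{949} + \sqrt{6943}\right) + 27107 = 27107 + \sqrt{949} + \sqrt{6943}$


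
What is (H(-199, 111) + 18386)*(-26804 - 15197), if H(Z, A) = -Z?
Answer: -780588585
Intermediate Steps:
(H(-199, 111) + 18386)*(-26804 - 15197) = (-1*(-199) + 18386)*(-26804 - 15197) = (199 + 18386)*(-42001) = 18585*(-42001) = -780588585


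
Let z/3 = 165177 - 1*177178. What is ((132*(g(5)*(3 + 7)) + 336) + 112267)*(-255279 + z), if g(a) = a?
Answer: -34721688246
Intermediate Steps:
z = -36003 (z = 3*(165177 - 1*177178) = 3*(165177 - 177178) = 3*(-12001) = -36003)
((132*(g(5)*(3 + 7)) + 336) + 112267)*(-255279 + z) = ((132*(5*(3 + 7)) + 336) + 112267)*(-255279 - 36003) = ((132*(5*10) + 336) + 112267)*(-291282) = ((132*50 + 336) + 112267)*(-291282) = ((6600 + 336) + 112267)*(-291282) = (6936 + 112267)*(-291282) = 119203*(-291282) = -34721688246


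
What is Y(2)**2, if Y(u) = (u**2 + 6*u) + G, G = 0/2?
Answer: 256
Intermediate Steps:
G = 0 (G = 0*(1/2) = 0)
Y(u) = u**2 + 6*u (Y(u) = (u**2 + 6*u) + 0 = u**2 + 6*u)
Y(2)**2 = (2*(6 + 2))**2 = (2*8)**2 = 16**2 = 256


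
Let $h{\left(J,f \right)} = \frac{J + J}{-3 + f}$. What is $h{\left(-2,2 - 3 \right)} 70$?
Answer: $70$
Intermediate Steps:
$h{\left(J,f \right)} = \frac{2 J}{-3 + f}$
$h{\left(-2,2 - 3 \right)} 70 = 2 \left(-2\right) \frac{1}{-3 + \left(2 - 3\right)} 70 = 2 \left(-2\right) \frac{1}{-3 - 1} \cdot 70 = 2 \left(-2\right) \frac{1}{-4} \cdot 70 = 2 \left(-2\right) \left(- \frac{1}{4}\right) 70 = 1 \cdot 70 = 70$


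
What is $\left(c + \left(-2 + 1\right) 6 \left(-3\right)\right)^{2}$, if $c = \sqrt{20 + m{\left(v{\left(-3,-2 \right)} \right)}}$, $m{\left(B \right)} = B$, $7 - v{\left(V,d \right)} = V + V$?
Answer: $\left(18 + \sqrt{33}\right)^{2} \approx 563.8$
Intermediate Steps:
$v{\left(V,d \right)} = 7 - 2 V$ ($v{\left(V,d \right)} = 7 - \left(V + V\right) = 7 - 2 V$)
$c = \sqrt{33}$ ($c = \sqrt{20 + \left(7 - -6\right)} = \sqrt{20 + \left(7 + 6\right)} = \sqrt{20 + 13} = \sqrt{33} \approx 5.7446$)
$\left(c + \left(-2 + 1\right) 6 \left(-3\right)\right)^{2} = \left(\sqrt{33} + \left(-2 + 1\right) 6 \left(-3\right)\right)^{2} = \left(\sqrt{33} + \left(-1\right) 6 \left(-3\right)\right)^{2} = \left(\sqrt{33} - -18\right)^{2} = \left(\sqrt{33} + 18\right)^{2} = \left(18 + \sqrt{33}\right)^{2}$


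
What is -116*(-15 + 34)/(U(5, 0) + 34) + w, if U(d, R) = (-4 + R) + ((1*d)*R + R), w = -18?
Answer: -1372/15 ≈ -91.467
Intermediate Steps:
U(d, R) = -4 + 2*R + R*d (U(d, R) = (-4 + R) + (d*R + R) = (-4 + R) + (R*d + R) = (-4 + R) + (R + R*d) = -4 + 2*R + R*d)
-116*(-15 + 34)/(U(5, 0) + 34) + w = -116*(-15 + 34)/((-4 + 2*0 + 0*5) + 34) - 18 = -2204/((-4 + 0 + 0) + 34) - 18 = -2204/(-4 + 34) - 18 = -2204/30 - 18 = -116*19/30 - 18 = -1102/15 - 18 = -1372/15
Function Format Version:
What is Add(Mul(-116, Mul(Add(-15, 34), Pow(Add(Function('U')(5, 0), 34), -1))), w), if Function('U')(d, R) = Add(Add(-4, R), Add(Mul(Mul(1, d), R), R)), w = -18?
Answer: Rational(-1372, 15) ≈ -91.467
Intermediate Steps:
Function('U')(d, R) = Add(-4, Mul(2, R), Mul(R, d)) (Function('U')(d, R) = Add(Add(-4, R), Add(Mul(d, R), R)) = Add(Add(-4, R), Add(Mul(R, d), R)) = Add(Add(-4, R), Add(R, Mul(R, d))) = Add(-4, Mul(2, R), Mul(R, d)))
Add(Mul(-116, Mul(Add(-15, 34), Pow(Add(Function('U')(5, 0), 34), -1))), w) = Add(Mul(-116, Mul(Add(-15, 34), Pow(Add(Add(-4, Mul(2, 0), Mul(0, 5)), 34), -1))), -18) = Add(Mul(-116, Mul(19, Pow(Add(Add(-4, 0, 0), 34), -1))), -18) = Add(Mul(-116, Mul(19, Pow(Add(-4, 34), -1))), -18) = Add(Mul(-116, Mul(19, Pow(30, -1))), -18) = Add(Mul(-116, Mul(19, Rational(1, 30))), -18) = Add(Mul(-116, Rational(19, 30)), -18) = Add(Rational(-1102, 15), -18) = Rational(-1372, 15)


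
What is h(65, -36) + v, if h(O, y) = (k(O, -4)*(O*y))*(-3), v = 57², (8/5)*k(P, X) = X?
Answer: -14301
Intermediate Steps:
k(P, X) = 5*X/8
v = 3249
h(O, y) = 15*O*y/2 (h(O, y) = (((5/8)*(-4))*(O*y))*(-3) = -5*O*y/2*(-3) = 15*O*y/2)
h(65, -36) + v = (15/2)*65*(-36) + 3249 = -17550 + 3249 = -14301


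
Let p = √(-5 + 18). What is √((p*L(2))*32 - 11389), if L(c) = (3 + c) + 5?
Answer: √(-11389 + 320*√13) ≈ 101.17*I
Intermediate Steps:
L(c) = 8 + c
p = √13 ≈ 3.6056
√((p*L(2))*32 - 11389) = √((√13*(8 + 2))*32 - 11389) = √((√13*10)*32 - 11389) = √((10*√13)*32 - 11389) = √(320*√13 - 11389) = √(-11389 + 320*√13)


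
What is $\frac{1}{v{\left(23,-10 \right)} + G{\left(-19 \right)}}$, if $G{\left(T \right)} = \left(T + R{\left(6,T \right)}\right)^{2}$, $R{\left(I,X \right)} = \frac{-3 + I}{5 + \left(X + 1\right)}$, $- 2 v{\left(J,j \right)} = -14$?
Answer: $\frac{169}{63683} \approx 0.0026538$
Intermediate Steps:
$v{\left(J,j \right)} = 7$ ($v{\left(J,j \right)} = \left(- \frac{1}{2}\right) \left(-14\right) = 7$)
$R{\left(I,X \right)} = \frac{-3 + I}{6 + X}$ ($R{\left(I,X \right)} = \frac{-3 + I}{5 + \left(1 + X\right)} = \frac{-3 + I}{6 + X}$)
$G{\left(T \right)} = \left(T + \frac{3}{6 + T}\right)^{2}$ ($G{\left(T \right)} = \left(T + \frac{-3 + 6}{6 + T}\right)^{2} = \left(T + \frac{1}{6 + T} 3\right)^{2} = \left(T + \frac{3}{6 + T}\right)^{2}$)
$\frac{1}{v{\left(23,-10 \right)} + G{\left(-19 \right)}} = \frac{1}{7 + \frac{\left(3 - 19 \left(6 - 19\right)\right)^{2}}{\left(6 - 19\right)^{2}}} = \frac{1}{7 + \frac{\left(3 - -247\right)^{2}}{169}} = \frac{1}{7 + \left(3 + 247\right)^{2} \cdot \frac{1}{169}} = \frac{1}{7 + 250^{2} \cdot \frac{1}{169}} = \frac{1}{7 + 62500 \cdot \frac{1}{169}} = \frac{1}{7 + \frac{62500}{169}} = \frac{1}{\frac{63683}{169}} = \frac{169}{63683}$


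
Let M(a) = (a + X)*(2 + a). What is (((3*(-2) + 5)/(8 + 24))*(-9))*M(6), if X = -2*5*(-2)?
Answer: 117/2 ≈ 58.500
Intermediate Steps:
X = 20 (X = -10*(-2) = 20)
M(a) = (2 + a)*(20 + a) (M(a) = (a + 20)*(2 + a) = (20 + a)*(2 + a) = (2 + a)*(20 + a))
(((3*(-2) + 5)/(8 + 24))*(-9))*M(6) = (((3*(-2) + 5)/(8 + 24))*(-9))*(40 + 6**2 + 22*6) = (((-6 + 5)/32)*(-9))*(40 + 36 + 132) = (-1*1/32*(-9))*208 = -1/32*(-9)*208 = (9/32)*208 = 117/2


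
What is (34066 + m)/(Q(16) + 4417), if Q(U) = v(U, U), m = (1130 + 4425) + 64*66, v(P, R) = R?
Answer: 43845/4433 ≈ 9.8906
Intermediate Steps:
m = 9779 (m = 5555 + 4224 = 9779)
Q(U) = U
(34066 + m)/(Q(16) + 4417) = (34066 + 9779)/(16 + 4417) = 43845/4433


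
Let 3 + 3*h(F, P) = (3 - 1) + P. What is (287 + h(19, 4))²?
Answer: 82944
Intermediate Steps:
h(F, P) = -⅓ + P/3 (h(F, P) = -1 + ((3 - 1) + P)/3 = -1 + (2 + P)/3 = -1 + (⅔ + P/3) = -⅓ + P/3)
(287 + h(19, 4))² = (287 + (-⅓ + (⅓)*4))² = (287 + (-⅓ + 4/3))² = (287 + 1)² = 288² = 82944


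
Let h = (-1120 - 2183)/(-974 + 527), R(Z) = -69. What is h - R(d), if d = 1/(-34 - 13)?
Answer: 11382/149 ≈ 76.389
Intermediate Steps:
d = -1/47 (d = 1/(-47) = -1/47 ≈ -0.021277)
h = 1101/149 (h = -3303/(-447) = -3303*(-1/447) = 1101/149 ≈ 7.3893)
h - R(d) = 1101/149 - 1*(-69) = 1101/149 + 69 = 11382/149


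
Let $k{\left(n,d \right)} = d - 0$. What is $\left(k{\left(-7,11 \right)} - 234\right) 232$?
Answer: $-51736$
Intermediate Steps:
$k{\left(n,d \right)} = d$ ($k{\left(n,d \right)} = d + 0 = d$)
$\left(k{\left(-7,11 \right)} - 234\right) 232 = \left(11 - 234\right) 232 = \left(-223\right) 232 = -51736$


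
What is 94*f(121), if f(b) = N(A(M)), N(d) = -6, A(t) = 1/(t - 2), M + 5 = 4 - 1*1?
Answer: -564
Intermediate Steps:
M = -2 (M = -5 + (4 - 1*1) = -5 + (4 - 1) = -5 + 3 = -2)
A(t) = 1/(-2 + t)
f(b) = -6
94*f(121) = 94*(-6) = -564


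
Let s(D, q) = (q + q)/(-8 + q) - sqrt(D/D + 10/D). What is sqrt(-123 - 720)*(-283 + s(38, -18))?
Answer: I*sqrt(843)*(-69559 - 26*sqrt(114))/247 ≈ -8209.2*I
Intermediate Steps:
s(D, q) = -sqrt(1 + 10/D) + 2*q/(-8 + q) (s(D, q) = (2*q)/(-8 + q) - sqrt(1 + 10/D) = 2*q/(-8 + q) - sqrt(1 + 10/D) = -sqrt(1 + 10/D) + 2*q/(-8 + q))
sqrt(-123 - 720)*(-283 + s(38, -18)) = sqrt(-123 - 720)*(-283 + (2*(-18) + 8*sqrt((10 + 38)/38) - 1*(-18)*sqrt((10 + 38)/38))/(-8 - 18)) = sqrt(-843)*(-283 + (-36 + 8*sqrt((1/38)*48) - 1*(-18)*sqrt((1/38)*48))/(-26)) = (I*sqrt(843))*(-283 - (-36 + 8*sqrt(24/19) - 1*(-18)*sqrt(24/19))/26) = (I*sqrt(843))*(-283 - (-36 + 8*(2*sqrt(114)/19) - 1*(-18)*2*sqrt(114)/19)/26) = (I*sqrt(843))*(-283 - (-36 + 16*sqrt(114)/19 + 36*sqrt(114)/19)/26) = (I*sqrt(843))*(-283 - (-36 + 52*sqrt(114)/19)/26) = (I*sqrt(843))*(-283 + (18/13 - 2*sqrt(114)/19)) = (I*sqrt(843))*(-3661/13 - 2*sqrt(114)/19) = I*sqrt(843)*(-3661/13 - 2*sqrt(114)/19)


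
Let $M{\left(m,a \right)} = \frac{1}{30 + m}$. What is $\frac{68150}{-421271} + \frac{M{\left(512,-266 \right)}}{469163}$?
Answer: $- \frac{17329614058629}{107123463265766} \approx -0.16177$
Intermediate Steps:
$\frac{68150}{-421271} + \frac{M{\left(512,-266 \right)}}{469163} = \frac{68150}{-421271} + \frac{1}{\left(30 + 512\right) 469163} = 68150 \left(- \frac{1}{421271}\right) + \frac{1}{542} \cdot \frac{1}{469163} = - \frac{68150}{421271} + \frac{1}{542} \cdot \frac{1}{469163} = - \frac{68150}{421271} + \frac{1}{254286346} = - \frac{17329614058629}{107123463265766}$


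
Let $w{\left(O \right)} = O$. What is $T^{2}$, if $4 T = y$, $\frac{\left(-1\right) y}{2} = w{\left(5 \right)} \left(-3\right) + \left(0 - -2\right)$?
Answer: $\frac{169}{4} \approx 42.25$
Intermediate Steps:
$y = 26$ ($y = - 2 \left(5 \left(-3\right) + \left(0 - -2\right)\right) = - 2 \left(-15 + \left(0 + 2\right)\right) = - 2 \left(-15 + 2\right) = \left(-2\right) \left(-13\right) = 26$)
$T = \frac{13}{2}$ ($T = \frac{1}{4} \cdot 26 = \frac{13}{2} \approx 6.5$)
$T^{2} = \left(\frac{13}{2}\right)^{2} = \frac{169}{4}$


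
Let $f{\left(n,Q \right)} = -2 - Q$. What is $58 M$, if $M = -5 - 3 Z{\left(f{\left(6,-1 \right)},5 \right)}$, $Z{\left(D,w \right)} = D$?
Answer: $-116$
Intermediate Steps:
$M = -2$ ($M = -5 - 3 \left(-2 - -1\right) = -5 - 3 \left(-2 + 1\right) = -5 - -3 = -5 + 3 = -2$)
$58 M = 58 \left(-2\right) = -116$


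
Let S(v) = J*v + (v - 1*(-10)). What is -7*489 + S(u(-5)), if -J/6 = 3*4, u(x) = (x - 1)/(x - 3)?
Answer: -13865/4 ≈ -3466.3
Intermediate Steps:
u(x) = (-1 + x)/(-3 + x)
J = -72 (J = -18*4 = -6*12 = -72)
S(v) = 10 - 71*v (S(v) = -72*v + (v - 1*(-10)) = -72*v + (v + 10) = -72*v + (10 + v) = 10 - 71*v)
-7*489 + S(u(-5)) = -7*489 + (10 - 71*(-1 - 5)/(-3 - 5)) = -3423 + (10 - 71*(-6)/(-8)) = -3423 + (10 - (-71)*(-6)/8) = -3423 + (10 - 71*¾) = -3423 + (10 - 213/4) = -3423 - 173/4 = -13865/4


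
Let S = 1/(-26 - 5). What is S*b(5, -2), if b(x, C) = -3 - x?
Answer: 8/31 ≈ 0.25806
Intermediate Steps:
S = -1/31 (S = 1/(-31) = -1/31 ≈ -0.032258)
S*b(5, -2) = -(-3 - 1*5)/31 = -(-3 - 5)/31 = -1/31*(-8) = 8/31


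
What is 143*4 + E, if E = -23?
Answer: 549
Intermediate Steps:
143*4 + E = 143*4 - 23 = 572 - 23 = 549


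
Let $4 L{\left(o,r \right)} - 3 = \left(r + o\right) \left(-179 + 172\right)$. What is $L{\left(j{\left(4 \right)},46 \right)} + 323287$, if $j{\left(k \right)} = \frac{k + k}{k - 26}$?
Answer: $\frac{14221147}{44} \approx 3.2321 \cdot 10^{5}$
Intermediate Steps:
$j{\left(k \right)} = \frac{2 k}{-26 + k}$
$L{\left(o,r \right)} = \frac{3}{4} - \frac{7 o}{4} - \frac{7 r}{4}$ ($L{\left(o,r \right)} = \frac{3}{4} + \frac{\left(r + o\right) \left(-179 + 172\right)}{4} = \frac{3}{4} + \frac{\left(o + r\right) \left(-7\right)}{4} = \frac{3}{4} + \frac{- 7 o - 7 r}{4} = \frac{3}{4} - \left(\frac{7 o}{4} + \frac{7 r}{4}\right) = \frac{3}{4} - \frac{7 o}{4} - \frac{7 r}{4}$)
$L{\left(j{\left(4 \right)},46 \right)} + 323287 = \left(\frac{3}{4} - \frac{7 \cdot 2 \cdot 4 \frac{1}{-26 + 4}}{4} - \frac{161}{2}\right) + 323287 = \left(\frac{3}{4} - \frac{7 \cdot 2 \cdot 4 \frac{1}{-22}}{4} - \frac{161}{2}\right) + 323287 = \left(\frac{3}{4} - \frac{7 \cdot 2 \cdot 4 \left(- \frac{1}{22}\right)}{4} - \frac{161}{2}\right) + 323287 = \left(\frac{3}{4} - - \frac{7}{11} - \frac{161}{2}\right) + 323287 = \left(\frac{3}{4} + \frac{7}{11} - \frac{161}{2}\right) + 323287 = - \frac{3481}{44} + 323287 = \frac{14221147}{44}$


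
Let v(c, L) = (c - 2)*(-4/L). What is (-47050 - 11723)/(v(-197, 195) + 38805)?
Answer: -11460735/7567771 ≈ -1.5144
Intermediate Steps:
v(c, L) = -4*(-2 + c)/L (v(c, L) = (-2 + c)*(-4/L) = -4*(-2 + c)/L)
(-47050 - 11723)/(v(-197, 195) + 38805) = (-47050 - 11723)/(4*(2 - 1*(-197))/195 + 38805) = -58773/(4*(1/195)*(2 + 197) + 38805) = -58773/(4*(1/195)*199 + 38805) = -58773/(796/195 + 38805) = -58773/7567771/195 = -58773*195/7567771 = -11460735/7567771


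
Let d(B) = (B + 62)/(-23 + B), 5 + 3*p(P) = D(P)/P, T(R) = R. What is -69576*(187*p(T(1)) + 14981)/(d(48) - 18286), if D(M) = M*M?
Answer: 640606525/11426 ≈ 56066.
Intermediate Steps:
D(M) = M**2
p(P) = -5/3 + P/3 (p(P) = -5/3 + (P**2/P)/3 = -5/3 + P/3)
d(B) = (62 + B)/(-23 + B)
-69576*(187*p(T(1)) + 14981)/(d(48) - 18286) = -69576*(187*(-5/3 + (1/3)*1) + 14981)/((62 + 48)/(-23 + 48) - 18286) = -69576*(187*(-5/3 + 1/3) + 14981)/(110/25 - 18286) = -69576*(187*(-4/3) + 14981)/((1/25)*110 - 18286) = -69576*(-748/3 + 14981)/(22/5 - 18286) = -69576/((-91408/(5*44195/3))) = -69576/((-91408/5*3/44195)) = -69576/(-274224/220975) = -69576*(-220975/274224) = 640606525/11426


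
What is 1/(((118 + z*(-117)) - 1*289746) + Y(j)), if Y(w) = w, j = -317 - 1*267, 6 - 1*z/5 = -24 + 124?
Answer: -1/235222 ≈ -4.2513e-6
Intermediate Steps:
z = -470 (z = 30 - 5*(-24 + 124) = 30 - 5*100 = 30 - 500 = -470)
j = -584 (j = -317 - 267 = -584)
1/(((118 + z*(-117)) - 1*289746) + Y(j)) = 1/(((118 - 470*(-117)) - 1*289746) - 584) = 1/(((118 + 54990) - 289746) - 584) = 1/((55108 - 289746) - 584) = 1/(-234638 - 584) = 1/(-235222) = -1/235222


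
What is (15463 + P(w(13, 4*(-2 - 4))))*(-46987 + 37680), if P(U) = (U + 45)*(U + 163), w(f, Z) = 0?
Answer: -212180986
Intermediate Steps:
P(U) = (45 + U)*(163 + U)
(15463 + P(w(13, 4*(-2 - 4))))*(-46987 + 37680) = (15463 + (7335 + 0**2 + 208*0))*(-46987 + 37680) = (15463 + (7335 + 0 + 0))*(-9307) = (15463 + 7335)*(-9307) = 22798*(-9307) = -212180986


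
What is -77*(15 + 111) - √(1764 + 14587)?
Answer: -9702 - √16351 ≈ -9829.9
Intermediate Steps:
-77*(15 + 111) - √(1764 + 14587) = -77*126 - √16351 = -9702 - √16351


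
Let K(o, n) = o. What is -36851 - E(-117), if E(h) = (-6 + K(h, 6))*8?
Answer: -35867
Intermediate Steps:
E(h) = -48 + 8*h (E(h) = (-6 + h)*8 = -48 + 8*h)
-36851 - E(-117) = -36851 - (-48 + 8*(-117)) = -36851 - (-48 - 936) = -36851 - 1*(-984) = -36851 + 984 = -35867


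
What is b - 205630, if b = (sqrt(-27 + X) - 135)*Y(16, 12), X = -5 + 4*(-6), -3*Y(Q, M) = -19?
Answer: -206485 + 38*I*sqrt(14)/3 ≈ -2.0649e+5 + 47.394*I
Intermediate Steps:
Y(Q, M) = 19/3 (Y(Q, M) = -1/3*(-19) = 19/3)
X = -29 (X = -5 - 24 = -29)
b = -855 + 38*I*sqrt(14)/3 (b = (sqrt(-27 - 29) - 135)*(19/3) = (sqrt(-56) - 135)*(19/3) = (2*I*sqrt(14) - 135)*(19/3) = (-135 + 2*I*sqrt(14))*(19/3) = -855 + 38*I*sqrt(14)/3 ≈ -855.0 + 47.394*I)
b - 205630 = (-855 + 38*I*sqrt(14)/3) - 205630 = -206485 + 38*I*sqrt(14)/3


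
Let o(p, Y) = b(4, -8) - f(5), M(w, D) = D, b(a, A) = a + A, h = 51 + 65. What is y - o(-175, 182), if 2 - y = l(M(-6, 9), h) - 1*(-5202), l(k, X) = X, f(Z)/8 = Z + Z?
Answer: -5232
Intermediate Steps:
h = 116
b(a, A) = A + a
f(Z) = 16*Z (f(Z) = 8*(Z + Z) = 8*(2*Z) = 16*Z)
y = -5316 (y = 2 - (116 - 1*(-5202)) = 2 - (116 + 5202) = 2 - 1*5318 = 2 - 5318 = -5316)
o(p, Y) = -84 (o(p, Y) = (-8 + 4) - 16*5 = -4 - 1*80 = -4 - 80 = -84)
y - o(-175, 182) = -5316 - 1*(-84) = -5316 + 84 = -5232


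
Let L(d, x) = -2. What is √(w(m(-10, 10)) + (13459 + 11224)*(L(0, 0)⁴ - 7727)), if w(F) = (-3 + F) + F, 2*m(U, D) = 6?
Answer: I*√190330610 ≈ 13796.0*I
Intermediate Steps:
m(U, D) = 3 (m(U, D) = (½)*6 = 3)
w(F) = -3 + 2*F
√(w(m(-10, 10)) + (13459 + 11224)*(L(0, 0)⁴ - 7727)) = √((-3 + 2*3) + (13459 + 11224)*((-2)⁴ - 7727)) = √((-3 + 6) + 24683*(16 - 7727)) = √(3 + 24683*(-7711)) = √(3 - 190330613) = √(-190330610) = I*√190330610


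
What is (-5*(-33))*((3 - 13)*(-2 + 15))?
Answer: -21450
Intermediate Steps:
(-5*(-33))*((3 - 13)*(-2 + 15)) = 165*(-10*13) = 165*(-130) = -21450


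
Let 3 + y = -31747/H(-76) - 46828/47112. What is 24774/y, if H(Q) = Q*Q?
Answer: -842684240736/322812491 ≈ -2610.4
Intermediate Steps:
H(Q) = Q²
y = -322812491/34014864 (y = -3 + (-31747/((-76)²) - 46828/47112) = -3 + (-31747/5776 - 46828*1/47112) = -3 + (-31747*1/5776 - 11707/11778) = -3 + (-31747/5776 - 11707/11778) = -3 - 220767899/34014864 = -322812491/34014864 ≈ -9.4903)
24774/y = 24774/(-322812491/34014864) = 24774*(-34014864/322812491) = -842684240736/322812491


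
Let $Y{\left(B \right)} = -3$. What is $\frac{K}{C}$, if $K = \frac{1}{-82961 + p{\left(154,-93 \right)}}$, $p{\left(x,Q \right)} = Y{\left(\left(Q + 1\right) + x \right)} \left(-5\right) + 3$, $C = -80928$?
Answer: $\frac{1}{6712411104} \approx 1.4898 \cdot 10^{-10}$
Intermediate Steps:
$p{\left(x,Q \right)} = 18$ ($p{\left(x,Q \right)} = \left(-3\right) \left(-5\right) + 3 = 15 + 3 = 18$)
$K = - \frac{1}{82943}$ ($K = \frac{1}{-82961 + 18} = \frac{1}{-82943} = - \frac{1}{82943} \approx -1.2056 \cdot 10^{-5}$)
$\frac{K}{C} = - \frac{1}{82943 \left(-80928\right)} = \left(- \frac{1}{82943}\right) \left(- \frac{1}{80928}\right) = \frac{1}{6712411104}$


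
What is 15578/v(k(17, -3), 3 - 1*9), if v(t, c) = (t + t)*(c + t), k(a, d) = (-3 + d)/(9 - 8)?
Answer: 7789/72 ≈ 108.18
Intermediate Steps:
k(a, d) = -3 + d (k(a, d) = (-3 + d)/1 = (-3 + d)*1 = -3 + d)
v(t, c) = 2*t*(c + t) (v(t, c) = (2*t)*(c + t) = 2*t*(c + t))
15578/v(k(17, -3), 3 - 1*9) = 15578/((2*(-3 - 3)*((3 - 1*9) + (-3 - 3)))) = 15578/((2*(-6)*((3 - 9) - 6))) = 15578/((2*(-6)*(-6 - 6))) = 15578/((2*(-6)*(-12))) = 15578/144 = 15578*(1/144) = 7789/72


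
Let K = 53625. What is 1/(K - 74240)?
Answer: -1/20615 ≈ -4.8508e-5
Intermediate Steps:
1/(K - 74240) = 1/(53625 - 74240) = 1/(-20615) = -1/20615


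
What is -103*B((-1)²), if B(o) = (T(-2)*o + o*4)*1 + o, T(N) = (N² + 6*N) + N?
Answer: 515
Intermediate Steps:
T(N) = N² + 7*N
B(o) = -5*o (B(o) = ((-2*(7 - 2))*o + o*4)*1 + o = ((-2*5)*o + 4*o)*1 + o = (-10*o + 4*o)*1 + o = -6*o*1 + o = -6*o + o = -5*o)
-103*B((-1)²) = -(-515)*(-1)² = -(-515) = -103*(-5) = 515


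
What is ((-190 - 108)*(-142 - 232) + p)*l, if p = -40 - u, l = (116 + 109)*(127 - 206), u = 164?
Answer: -1977433200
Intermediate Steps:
l = -17775 (l = 225*(-79) = -17775)
p = -204 (p = -40 - 1*164 = -40 - 164 = -204)
((-190 - 108)*(-142 - 232) + p)*l = ((-190 - 108)*(-142 - 232) - 204)*(-17775) = (-298*(-374) - 204)*(-17775) = (111452 - 204)*(-17775) = 111248*(-17775) = -1977433200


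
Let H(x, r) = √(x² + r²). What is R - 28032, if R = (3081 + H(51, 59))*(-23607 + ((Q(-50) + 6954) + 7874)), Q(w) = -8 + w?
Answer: -27254829 - 8837*√6082 ≈ -2.7944e+7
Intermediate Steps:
H(x, r) = √(r² + x²)
R = -27226797 - 8837*√6082 (R = (3081 + √(59² + 51²))*(-23607 + (((-8 - 50) + 6954) + 7874)) = (3081 + √(3481 + 2601))*(-23607 + ((-58 + 6954) + 7874)) = (3081 + √6082)*(-23607 + (6896 + 7874)) = (3081 + √6082)*(-23607 + 14770) = (3081 + √6082)*(-8837) = -27226797 - 8837*√6082 ≈ -2.7916e+7)
R - 28032 = (-27226797 - 8837*√6082) - 28032 = -27254829 - 8837*√6082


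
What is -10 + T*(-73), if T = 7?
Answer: -521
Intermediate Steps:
-10 + T*(-73) = -10 + 7*(-73) = -10 - 511 = -521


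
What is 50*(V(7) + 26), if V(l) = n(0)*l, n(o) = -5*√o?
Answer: 1300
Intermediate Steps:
V(l) = 0 (V(l) = (-5*√0)*l = (-5*0)*l = 0*l = 0)
50*(V(7) + 26) = 50*(0 + 26) = 50*26 = 1300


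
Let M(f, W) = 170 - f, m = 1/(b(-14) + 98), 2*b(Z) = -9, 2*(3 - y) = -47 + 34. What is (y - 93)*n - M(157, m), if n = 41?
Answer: -6873/2 ≈ -3436.5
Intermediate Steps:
y = 19/2 (y = 3 - (-47 + 34)/2 = 3 - 1/2*(-13) = 3 + 13/2 = 19/2 ≈ 9.5000)
b(Z) = -9/2 (b(Z) = (1/2)*(-9) = -9/2)
m = 2/187 (m = 1/(-9/2 + 98) = 1/(187/2) = 2/187 ≈ 0.010695)
(y - 93)*n - M(157, m) = (19/2 - 93)*41 - (170 - 1*157) = -167/2*41 - (170 - 157) = -6847/2 - 1*13 = -6847/2 - 13 = -6873/2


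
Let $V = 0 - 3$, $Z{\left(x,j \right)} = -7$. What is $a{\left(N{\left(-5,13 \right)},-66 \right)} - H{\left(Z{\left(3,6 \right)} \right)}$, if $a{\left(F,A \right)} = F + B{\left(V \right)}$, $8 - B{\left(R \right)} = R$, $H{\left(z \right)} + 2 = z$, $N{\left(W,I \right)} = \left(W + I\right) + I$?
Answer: $41$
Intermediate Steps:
$V = -3$ ($V = 0 - 3 = -3$)
$N{\left(W,I \right)} = W + 2 I$ ($N{\left(W,I \right)} = \left(I + W\right) + I = W + 2 I$)
$H{\left(z \right)} = -2 + z$
$B{\left(R \right)} = 8 - R$
$a{\left(F,A \right)} = 11 + F$ ($a{\left(F,A \right)} = F + \left(8 - -3\right) = F + \left(8 + 3\right) = F + 11 = 11 + F$)
$a{\left(N{\left(-5,13 \right)},-66 \right)} - H{\left(Z{\left(3,6 \right)} \right)} = \left(11 + \left(-5 + 2 \cdot 13\right)\right) - \left(-2 - 7\right) = \left(11 + \left(-5 + 26\right)\right) - -9 = \left(11 + 21\right) + 9 = 32 + 9 = 41$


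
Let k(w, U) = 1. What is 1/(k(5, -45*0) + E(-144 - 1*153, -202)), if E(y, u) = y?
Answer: -1/296 ≈ -0.0033784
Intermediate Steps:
1/(k(5, -45*0) + E(-144 - 1*153, -202)) = 1/(1 + (-144 - 1*153)) = 1/(1 + (-144 - 153)) = 1/(1 - 297) = 1/(-296) = -1/296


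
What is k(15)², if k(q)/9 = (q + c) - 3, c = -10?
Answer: 324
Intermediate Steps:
k(q) = -117 + 9*q (k(q) = 9*((q - 10) - 3) = 9*((-10 + q) - 3) = 9*(-13 + q) = -117 + 9*q)
k(15)² = (-117 + 9*15)² = (-117 + 135)² = 18² = 324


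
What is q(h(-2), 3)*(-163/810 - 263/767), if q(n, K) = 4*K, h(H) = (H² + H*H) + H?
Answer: -676102/103545 ≈ -6.5295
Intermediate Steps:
h(H) = H + 2*H² (h(H) = (H² + H²) + H = 2*H² + H = H + 2*H²)
q(h(-2), 3)*(-163/810 - 263/767) = (4*3)*(-163/810 - 263/767) = 12*(-163*1/810 - 263*1/767) = 12*(-163/810 - 263/767) = 12*(-338051/621270) = -676102/103545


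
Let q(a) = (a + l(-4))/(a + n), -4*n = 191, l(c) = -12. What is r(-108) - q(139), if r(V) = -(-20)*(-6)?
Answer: -44308/365 ≈ -121.39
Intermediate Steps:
r(V) = -120 (r(V) = -5*24 = -120)
n = -191/4 (n = -¼*191 = -191/4 ≈ -47.750)
q(a) = (-12 + a)/(-191/4 + a) (q(a) = (a - 12)/(a - 191/4) = (-12 + a)/(-191/4 + a))
r(-108) - q(139) = -120 - 4*(-12 + 139)/(-191 + 4*139) = -120 - 4*127/(-191 + 556) = -120 - 4*127/365 = -120 - 1*508/365 = -120 - 508/365 = -44308/365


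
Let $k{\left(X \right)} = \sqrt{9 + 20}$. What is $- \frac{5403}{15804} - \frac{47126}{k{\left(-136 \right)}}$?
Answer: $- \frac{1801}{5268} - \frac{47126 \sqrt{29}}{29} \approx -8751.4$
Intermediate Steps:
$k{\left(X \right)} = \sqrt{29}$
$- \frac{5403}{15804} - \frac{47126}{k{\left(-136 \right)}} = - \frac{5403}{15804} - \frac{47126}{\sqrt{29}} = \left(-5403\right) \frac{1}{15804} - 47126 \frac{\sqrt{29}}{29} = - \frac{1801}{5268} - \frac{47126 \sqrt{29}}{29}$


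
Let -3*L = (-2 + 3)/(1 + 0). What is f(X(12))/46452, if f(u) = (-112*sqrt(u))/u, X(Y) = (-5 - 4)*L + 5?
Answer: -sqrt(2)/1659 ≈ -0.00085245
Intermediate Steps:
L = -1/3 (L = -(-2 + 3)/(3*(1 + 0)) = -1/(3*1) = -1/3 ≈ -0.33333)
X(Y) = 8 (X(Y) = (-5 - 4)*(-1/3) + 5 = -9*(-1/3) + 5 = 3 + 5 = 8)
f(u) = -112/sqrt(u)
f(X(12))/46452 = -28*sqrt(2)/46452 = -28*sqrt(2)*(1/46452) = -sqrt(2)/1659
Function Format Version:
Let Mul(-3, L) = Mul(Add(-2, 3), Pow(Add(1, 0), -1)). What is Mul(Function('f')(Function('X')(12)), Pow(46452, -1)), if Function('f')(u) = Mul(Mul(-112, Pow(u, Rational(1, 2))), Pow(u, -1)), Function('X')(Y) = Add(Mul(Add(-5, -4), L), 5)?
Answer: Mul(Rational(-1, 1659), Pow(2, Rational(1, 2))) ≈ -0.00085245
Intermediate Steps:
L = Rational(-1, 3) (L = Mul(Rational(-1, 3), Mul(Add(-2, 3), Pow(Add(1, 0), -1))) = Mul(Rational(-1, 3), Mul(1, Pow(1, -1))) = Mul(Rational(-1, 3), Mul(1, 1)) = Mul(Rational(-1, 3), 1) = Rational(-1, 3) ≈ -0.33333)
Function('X')(Y) = 8 (Function('X')(Y) = Add(Mul(Add(-5, -4), Rational(-1, 3)), 5) = Add(Mul(-9, Rational(-1, 3)), 5) = Add(3, 5) = 8)
Function('f')(u) = Mul(-112, Pow(u, Rational(-1, 2)))
Mul(Function('f')(Function('X')(12)), Pow(46452, -1)) = Mul(Mul(-112, Pow(8, Rational(-1, 2))), Pow(46452, -1)) = Mul(Mul(-112, Mul(Rational(1, 4), Pow(2, Rational(1, 2)))), Rational(1, 46452)) = Mul(Mul(-28, Pow(2, Rational(1, 2))), Rational(1, 46452)) = Mul(Rational(-1, 1659), Pow(2, Rational(1, 2)))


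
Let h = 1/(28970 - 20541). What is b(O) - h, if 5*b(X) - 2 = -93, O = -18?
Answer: -767044/42145 ≈ -18.200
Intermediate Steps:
h = 1/8429 ≈ 0.00011864
b(X) = -91/5 (b(X) = ⅖ + (⅕)*(-93) = ⅖ - 93/5 = -91/5)
b(O) - h = -91/5 - 1*1/8429 = -91/5 - 1/8429 = -767044/42145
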